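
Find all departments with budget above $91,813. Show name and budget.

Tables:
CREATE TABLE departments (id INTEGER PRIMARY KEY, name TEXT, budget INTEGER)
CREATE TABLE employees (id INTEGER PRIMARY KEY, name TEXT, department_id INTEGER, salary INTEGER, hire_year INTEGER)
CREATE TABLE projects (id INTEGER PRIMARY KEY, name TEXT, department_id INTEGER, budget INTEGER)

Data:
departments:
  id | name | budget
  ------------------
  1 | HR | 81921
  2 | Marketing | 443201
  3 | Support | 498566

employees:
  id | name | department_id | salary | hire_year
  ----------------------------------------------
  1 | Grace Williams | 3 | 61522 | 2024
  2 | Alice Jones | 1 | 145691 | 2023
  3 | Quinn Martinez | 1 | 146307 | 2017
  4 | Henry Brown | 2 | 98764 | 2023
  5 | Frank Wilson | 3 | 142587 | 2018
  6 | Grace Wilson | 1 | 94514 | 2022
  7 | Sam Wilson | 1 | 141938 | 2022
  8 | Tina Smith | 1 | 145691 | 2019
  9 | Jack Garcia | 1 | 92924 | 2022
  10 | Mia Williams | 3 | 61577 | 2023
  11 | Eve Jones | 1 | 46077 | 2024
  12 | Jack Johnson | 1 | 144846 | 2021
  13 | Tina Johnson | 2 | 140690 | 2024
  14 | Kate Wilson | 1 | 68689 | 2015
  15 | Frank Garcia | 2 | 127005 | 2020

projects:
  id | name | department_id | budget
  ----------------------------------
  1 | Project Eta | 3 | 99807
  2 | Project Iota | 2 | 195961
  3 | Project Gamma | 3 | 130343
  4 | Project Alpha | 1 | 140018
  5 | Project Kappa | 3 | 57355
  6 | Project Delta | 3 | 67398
SELECT name, budget FROM departments WHERE budget > 91813

Execution result:
name | budget
Marketing | 443201
Support | 498566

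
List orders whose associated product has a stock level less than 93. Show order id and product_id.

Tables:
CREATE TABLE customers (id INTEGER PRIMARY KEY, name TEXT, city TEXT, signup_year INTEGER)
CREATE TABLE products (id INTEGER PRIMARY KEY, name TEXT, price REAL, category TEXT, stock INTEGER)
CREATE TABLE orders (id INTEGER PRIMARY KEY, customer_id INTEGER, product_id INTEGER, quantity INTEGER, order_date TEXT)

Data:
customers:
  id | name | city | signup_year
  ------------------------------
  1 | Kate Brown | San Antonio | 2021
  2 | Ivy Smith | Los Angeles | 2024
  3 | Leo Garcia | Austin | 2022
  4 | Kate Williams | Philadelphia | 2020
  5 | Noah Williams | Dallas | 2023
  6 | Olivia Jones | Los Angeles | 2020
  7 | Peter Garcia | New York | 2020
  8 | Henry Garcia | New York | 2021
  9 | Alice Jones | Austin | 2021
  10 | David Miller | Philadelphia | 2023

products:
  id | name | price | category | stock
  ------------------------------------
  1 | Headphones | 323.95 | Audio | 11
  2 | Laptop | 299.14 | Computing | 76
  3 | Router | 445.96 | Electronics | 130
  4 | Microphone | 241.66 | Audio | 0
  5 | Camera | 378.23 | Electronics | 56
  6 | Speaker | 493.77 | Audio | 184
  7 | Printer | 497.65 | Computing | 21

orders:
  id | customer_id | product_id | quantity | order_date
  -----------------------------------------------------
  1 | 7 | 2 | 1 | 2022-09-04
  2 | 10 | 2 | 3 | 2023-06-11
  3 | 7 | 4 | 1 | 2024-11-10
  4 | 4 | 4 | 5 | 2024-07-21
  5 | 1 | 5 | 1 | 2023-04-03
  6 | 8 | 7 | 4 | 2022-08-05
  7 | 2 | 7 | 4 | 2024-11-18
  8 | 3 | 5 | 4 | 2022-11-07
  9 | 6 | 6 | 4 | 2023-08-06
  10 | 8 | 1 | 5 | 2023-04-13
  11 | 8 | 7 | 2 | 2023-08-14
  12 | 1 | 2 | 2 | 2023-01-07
SELECT id, product_id FROM orders WHERE product_id IN (SELECT id FROM products WHERE stock < 93)

Execution result:
id | product_id
1 | 2
2 | 2
3 | 4
4 | 4
5 | 5
6 | 7
7 | 7
8 | 5
10 | 1
11 | 7
12 | 2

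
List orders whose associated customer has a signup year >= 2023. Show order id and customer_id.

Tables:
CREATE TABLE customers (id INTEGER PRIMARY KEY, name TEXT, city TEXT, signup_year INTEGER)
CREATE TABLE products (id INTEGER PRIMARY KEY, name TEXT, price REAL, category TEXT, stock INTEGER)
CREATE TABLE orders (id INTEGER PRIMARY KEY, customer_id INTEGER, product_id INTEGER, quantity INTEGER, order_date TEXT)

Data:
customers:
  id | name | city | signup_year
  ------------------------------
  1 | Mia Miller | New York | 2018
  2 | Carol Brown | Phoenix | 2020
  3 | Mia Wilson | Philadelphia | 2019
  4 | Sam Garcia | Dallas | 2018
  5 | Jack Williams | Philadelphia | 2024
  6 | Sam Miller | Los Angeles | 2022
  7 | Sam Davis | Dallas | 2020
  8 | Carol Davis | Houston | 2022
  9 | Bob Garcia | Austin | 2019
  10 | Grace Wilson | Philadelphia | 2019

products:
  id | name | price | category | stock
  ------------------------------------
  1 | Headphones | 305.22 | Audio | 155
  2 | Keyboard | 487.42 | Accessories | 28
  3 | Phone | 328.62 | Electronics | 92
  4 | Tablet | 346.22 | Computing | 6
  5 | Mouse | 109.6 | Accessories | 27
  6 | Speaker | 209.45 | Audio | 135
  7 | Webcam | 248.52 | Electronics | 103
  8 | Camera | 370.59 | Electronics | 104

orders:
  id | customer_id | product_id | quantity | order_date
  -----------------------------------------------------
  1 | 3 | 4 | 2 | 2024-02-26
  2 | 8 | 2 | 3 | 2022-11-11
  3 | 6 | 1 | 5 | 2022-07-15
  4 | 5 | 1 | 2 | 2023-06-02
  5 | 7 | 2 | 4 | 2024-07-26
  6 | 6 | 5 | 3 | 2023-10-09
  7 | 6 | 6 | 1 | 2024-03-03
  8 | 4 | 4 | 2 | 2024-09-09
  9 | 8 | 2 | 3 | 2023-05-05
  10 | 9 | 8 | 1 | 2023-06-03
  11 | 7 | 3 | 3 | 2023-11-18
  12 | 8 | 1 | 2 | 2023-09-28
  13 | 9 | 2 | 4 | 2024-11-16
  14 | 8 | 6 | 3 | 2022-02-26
SELECT id, customer_id FROM orders WHERE customer_id IN (SELECT id FROM customers WHERE signup_year >= 2023)

Execution result:
id | customer_id
4 | 5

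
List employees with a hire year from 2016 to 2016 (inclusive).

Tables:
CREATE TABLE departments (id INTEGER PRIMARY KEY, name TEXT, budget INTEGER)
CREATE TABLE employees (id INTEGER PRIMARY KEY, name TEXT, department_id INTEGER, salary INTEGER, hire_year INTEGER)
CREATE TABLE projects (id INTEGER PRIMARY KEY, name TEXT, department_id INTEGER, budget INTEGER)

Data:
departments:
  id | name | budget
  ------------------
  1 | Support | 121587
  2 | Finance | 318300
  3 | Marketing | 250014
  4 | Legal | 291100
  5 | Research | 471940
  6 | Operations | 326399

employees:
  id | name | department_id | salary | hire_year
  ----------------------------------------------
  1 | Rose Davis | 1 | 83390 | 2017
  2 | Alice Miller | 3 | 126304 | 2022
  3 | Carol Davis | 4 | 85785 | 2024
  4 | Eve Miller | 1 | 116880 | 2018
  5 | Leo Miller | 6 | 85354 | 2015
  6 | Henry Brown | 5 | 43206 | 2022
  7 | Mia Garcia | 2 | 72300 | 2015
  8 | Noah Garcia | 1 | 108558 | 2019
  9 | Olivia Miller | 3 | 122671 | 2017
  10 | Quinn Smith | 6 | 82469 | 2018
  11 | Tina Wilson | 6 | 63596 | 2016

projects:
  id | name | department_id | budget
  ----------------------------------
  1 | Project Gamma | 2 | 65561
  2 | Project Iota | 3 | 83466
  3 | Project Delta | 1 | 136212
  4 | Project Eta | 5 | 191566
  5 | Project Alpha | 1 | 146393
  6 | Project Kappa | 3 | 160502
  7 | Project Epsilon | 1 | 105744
SELECT name, hire_year FROM employees WHERE hire_year BETWEEN 2016 AND 2016

Execution result:
name | hire_year
Tina Wilson | 2016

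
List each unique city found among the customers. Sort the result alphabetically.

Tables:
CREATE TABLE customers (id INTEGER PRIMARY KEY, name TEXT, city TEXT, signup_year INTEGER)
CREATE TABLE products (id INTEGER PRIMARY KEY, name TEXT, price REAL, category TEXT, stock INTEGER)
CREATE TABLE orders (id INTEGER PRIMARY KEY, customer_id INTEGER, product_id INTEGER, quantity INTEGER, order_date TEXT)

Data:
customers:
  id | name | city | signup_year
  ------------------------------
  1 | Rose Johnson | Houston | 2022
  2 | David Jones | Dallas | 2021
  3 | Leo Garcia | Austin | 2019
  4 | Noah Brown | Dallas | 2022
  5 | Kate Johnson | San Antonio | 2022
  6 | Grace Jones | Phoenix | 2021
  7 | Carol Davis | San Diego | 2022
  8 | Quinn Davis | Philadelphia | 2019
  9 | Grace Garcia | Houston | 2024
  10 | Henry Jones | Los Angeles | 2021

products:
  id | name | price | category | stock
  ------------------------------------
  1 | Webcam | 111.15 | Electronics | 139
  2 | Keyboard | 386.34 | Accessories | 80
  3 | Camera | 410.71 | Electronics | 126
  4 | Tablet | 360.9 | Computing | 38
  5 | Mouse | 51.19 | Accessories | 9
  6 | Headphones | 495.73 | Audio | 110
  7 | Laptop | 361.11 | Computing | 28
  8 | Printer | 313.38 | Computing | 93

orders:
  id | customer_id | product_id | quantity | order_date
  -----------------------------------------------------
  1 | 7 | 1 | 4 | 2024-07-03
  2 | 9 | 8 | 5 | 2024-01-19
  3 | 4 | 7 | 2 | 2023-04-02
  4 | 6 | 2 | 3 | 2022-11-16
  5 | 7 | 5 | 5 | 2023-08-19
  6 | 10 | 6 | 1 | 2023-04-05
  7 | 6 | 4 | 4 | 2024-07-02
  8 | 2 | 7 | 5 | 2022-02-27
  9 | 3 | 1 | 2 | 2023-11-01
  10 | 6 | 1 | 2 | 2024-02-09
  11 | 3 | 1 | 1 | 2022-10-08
SELECT DISTINCT city FROM customers ORDER BY city

Execution result:
city
Austin
Dallas
Houston
Los Angeles
Philadelphia
Phoenix
San Antonio
San Diego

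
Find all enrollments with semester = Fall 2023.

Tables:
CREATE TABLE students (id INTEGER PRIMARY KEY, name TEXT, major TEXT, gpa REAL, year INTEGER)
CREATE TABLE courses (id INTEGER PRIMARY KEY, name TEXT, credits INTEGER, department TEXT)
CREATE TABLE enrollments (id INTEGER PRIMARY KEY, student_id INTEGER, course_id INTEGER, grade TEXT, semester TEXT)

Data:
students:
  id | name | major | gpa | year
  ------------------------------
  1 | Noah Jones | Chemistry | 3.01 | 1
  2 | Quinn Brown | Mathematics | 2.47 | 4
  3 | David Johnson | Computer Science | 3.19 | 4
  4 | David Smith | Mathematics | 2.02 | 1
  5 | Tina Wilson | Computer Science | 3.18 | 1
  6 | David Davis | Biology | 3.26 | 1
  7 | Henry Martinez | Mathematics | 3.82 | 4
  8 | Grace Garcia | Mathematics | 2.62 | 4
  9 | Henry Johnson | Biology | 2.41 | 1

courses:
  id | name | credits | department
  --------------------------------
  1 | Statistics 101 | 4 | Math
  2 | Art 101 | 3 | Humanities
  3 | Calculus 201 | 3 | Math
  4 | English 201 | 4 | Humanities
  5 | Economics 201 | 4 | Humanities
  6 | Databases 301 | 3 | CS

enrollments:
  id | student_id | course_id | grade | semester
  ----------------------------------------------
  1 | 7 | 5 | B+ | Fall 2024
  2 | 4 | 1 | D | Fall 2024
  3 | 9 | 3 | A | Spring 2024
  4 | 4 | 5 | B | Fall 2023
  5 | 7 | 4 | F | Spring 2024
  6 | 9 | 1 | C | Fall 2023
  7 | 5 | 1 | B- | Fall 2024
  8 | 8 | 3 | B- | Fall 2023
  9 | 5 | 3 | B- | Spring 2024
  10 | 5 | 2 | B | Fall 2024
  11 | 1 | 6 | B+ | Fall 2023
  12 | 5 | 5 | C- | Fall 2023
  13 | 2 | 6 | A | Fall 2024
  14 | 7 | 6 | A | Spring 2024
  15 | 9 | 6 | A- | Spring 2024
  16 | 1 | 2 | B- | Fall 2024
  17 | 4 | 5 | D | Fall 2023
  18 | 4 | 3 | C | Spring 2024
SELECT id, semester FROM enrollments WHERE semester = 'Fall 2023'

Execution result:
id | semester
4 | Fall 2023
6 | Fall 2023
8 | Fall 2023
11 | Fall 2023
12 | Fall 2023
17 | Fall 2023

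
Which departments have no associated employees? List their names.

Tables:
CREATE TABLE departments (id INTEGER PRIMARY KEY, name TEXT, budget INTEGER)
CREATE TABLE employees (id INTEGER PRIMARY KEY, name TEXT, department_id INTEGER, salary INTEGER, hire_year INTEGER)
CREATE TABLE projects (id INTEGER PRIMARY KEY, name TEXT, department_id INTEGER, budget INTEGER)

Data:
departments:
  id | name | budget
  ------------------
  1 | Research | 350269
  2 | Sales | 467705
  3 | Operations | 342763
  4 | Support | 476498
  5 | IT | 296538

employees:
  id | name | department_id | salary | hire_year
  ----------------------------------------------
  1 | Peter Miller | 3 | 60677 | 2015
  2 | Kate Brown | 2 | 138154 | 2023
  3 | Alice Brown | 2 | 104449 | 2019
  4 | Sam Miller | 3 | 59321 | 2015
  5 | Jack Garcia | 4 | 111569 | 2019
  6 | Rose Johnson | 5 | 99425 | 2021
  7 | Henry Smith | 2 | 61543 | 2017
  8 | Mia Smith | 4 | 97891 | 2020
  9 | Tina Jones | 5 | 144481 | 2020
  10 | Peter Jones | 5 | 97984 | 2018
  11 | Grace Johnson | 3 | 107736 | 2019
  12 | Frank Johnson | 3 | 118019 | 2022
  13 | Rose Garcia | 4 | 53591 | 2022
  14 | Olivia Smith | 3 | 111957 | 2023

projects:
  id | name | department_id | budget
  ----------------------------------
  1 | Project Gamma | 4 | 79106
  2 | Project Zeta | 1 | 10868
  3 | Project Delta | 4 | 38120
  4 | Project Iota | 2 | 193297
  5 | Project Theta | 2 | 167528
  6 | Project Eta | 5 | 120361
SELECT p.name FROM departments p LEFT JOIN employees c ON c.department_id = p.id WHERE c.id IS NULL

Execution result:
Research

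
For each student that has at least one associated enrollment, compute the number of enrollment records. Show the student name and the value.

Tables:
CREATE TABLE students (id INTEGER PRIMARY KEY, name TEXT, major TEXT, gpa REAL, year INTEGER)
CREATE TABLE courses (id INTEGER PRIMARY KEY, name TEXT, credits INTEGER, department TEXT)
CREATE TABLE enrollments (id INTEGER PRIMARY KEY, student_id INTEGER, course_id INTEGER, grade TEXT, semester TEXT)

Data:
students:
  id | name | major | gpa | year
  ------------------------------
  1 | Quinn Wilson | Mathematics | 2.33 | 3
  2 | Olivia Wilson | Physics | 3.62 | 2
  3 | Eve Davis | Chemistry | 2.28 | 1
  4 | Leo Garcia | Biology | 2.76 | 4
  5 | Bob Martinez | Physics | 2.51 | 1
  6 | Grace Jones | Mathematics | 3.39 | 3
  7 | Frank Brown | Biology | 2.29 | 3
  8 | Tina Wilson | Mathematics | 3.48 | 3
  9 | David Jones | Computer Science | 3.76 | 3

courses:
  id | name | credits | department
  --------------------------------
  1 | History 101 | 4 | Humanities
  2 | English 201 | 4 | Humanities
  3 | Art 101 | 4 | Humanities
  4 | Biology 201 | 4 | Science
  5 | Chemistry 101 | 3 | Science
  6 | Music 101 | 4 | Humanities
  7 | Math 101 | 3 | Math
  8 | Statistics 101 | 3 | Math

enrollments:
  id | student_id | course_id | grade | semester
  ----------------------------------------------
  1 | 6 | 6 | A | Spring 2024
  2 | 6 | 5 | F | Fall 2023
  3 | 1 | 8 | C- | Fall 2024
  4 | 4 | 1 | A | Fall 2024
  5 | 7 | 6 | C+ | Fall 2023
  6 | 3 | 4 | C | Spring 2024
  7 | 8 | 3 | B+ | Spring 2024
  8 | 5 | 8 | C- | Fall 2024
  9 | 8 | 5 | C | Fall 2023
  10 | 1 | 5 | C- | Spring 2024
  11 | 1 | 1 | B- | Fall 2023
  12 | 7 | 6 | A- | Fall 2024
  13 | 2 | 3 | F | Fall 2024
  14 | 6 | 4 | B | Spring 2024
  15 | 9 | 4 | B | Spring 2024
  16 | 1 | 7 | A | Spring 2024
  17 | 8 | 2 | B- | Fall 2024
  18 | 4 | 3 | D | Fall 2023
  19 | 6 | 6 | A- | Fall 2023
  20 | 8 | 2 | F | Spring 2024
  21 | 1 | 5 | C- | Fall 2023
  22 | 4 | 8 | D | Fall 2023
SELECT p.name, COUNT(*) AS n FROM enrollments c JOIN students p ON c.student_id = p.id GROUP BY p.id, p.name

Execution result:
name | n
Quinn Wilson | 5
Olivia Wilson | 1
Eve Davis | 1
Leo Garcia | 3
Bob Martinez | 1
Grace Jones | 4
Frank Brown | 2
Tina Wilson | 4
David Jones | 1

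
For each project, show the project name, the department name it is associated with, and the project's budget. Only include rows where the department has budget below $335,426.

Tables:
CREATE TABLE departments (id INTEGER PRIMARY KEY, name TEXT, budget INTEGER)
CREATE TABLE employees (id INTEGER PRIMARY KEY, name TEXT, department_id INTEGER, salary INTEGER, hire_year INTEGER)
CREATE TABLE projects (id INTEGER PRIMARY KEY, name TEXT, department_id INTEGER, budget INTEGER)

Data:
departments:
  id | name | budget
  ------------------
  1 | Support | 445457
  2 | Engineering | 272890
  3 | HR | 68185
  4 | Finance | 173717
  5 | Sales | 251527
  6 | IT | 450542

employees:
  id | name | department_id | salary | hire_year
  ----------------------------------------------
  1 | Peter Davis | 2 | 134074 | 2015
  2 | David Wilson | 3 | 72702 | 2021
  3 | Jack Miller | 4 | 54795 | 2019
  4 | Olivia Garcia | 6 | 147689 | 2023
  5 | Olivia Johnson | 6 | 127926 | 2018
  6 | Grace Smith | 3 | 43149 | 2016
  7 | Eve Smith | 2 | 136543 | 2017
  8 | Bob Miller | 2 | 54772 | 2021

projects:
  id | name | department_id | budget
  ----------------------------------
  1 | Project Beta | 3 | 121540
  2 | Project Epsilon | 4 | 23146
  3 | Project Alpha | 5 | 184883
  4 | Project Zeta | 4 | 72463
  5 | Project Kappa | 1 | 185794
SELECT c.name, p.name AS department, c.budget FROM projects c JOIN departments p ON c.department_id = p.id WHERE p.budget < 335426

Execution result:
name | department | budget
Project Beta | HR | 121540
Project Epsilon | Finance | 23146
Project Alpha | Sales | 184883
Project Zeta | Finance | 72463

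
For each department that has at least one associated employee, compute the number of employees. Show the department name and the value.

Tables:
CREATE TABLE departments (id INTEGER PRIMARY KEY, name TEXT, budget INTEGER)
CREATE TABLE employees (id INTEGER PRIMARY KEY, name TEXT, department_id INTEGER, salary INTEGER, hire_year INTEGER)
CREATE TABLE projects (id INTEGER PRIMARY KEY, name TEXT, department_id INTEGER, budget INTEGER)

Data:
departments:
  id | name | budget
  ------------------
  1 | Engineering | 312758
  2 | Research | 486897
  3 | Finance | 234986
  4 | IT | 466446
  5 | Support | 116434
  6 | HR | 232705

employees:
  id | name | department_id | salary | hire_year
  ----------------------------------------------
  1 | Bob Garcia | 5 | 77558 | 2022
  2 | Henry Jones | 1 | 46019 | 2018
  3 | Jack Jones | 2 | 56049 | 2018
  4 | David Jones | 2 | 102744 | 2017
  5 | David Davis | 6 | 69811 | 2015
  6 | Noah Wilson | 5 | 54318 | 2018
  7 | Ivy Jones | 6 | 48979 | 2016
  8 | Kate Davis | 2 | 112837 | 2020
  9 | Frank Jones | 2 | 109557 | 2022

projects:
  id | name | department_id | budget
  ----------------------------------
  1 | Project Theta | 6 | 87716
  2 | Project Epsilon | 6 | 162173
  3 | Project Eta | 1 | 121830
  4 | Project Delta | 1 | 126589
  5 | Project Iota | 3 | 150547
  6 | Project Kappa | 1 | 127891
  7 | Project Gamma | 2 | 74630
SELECT p.name, COUNT(*) AS n FROM employees c JOIN departments p ON c.department_id = p.id GROUP BY p.id, p.name

Execution result:
name | n
Engineering | 1
Research | 4
Support | 2
HR | 2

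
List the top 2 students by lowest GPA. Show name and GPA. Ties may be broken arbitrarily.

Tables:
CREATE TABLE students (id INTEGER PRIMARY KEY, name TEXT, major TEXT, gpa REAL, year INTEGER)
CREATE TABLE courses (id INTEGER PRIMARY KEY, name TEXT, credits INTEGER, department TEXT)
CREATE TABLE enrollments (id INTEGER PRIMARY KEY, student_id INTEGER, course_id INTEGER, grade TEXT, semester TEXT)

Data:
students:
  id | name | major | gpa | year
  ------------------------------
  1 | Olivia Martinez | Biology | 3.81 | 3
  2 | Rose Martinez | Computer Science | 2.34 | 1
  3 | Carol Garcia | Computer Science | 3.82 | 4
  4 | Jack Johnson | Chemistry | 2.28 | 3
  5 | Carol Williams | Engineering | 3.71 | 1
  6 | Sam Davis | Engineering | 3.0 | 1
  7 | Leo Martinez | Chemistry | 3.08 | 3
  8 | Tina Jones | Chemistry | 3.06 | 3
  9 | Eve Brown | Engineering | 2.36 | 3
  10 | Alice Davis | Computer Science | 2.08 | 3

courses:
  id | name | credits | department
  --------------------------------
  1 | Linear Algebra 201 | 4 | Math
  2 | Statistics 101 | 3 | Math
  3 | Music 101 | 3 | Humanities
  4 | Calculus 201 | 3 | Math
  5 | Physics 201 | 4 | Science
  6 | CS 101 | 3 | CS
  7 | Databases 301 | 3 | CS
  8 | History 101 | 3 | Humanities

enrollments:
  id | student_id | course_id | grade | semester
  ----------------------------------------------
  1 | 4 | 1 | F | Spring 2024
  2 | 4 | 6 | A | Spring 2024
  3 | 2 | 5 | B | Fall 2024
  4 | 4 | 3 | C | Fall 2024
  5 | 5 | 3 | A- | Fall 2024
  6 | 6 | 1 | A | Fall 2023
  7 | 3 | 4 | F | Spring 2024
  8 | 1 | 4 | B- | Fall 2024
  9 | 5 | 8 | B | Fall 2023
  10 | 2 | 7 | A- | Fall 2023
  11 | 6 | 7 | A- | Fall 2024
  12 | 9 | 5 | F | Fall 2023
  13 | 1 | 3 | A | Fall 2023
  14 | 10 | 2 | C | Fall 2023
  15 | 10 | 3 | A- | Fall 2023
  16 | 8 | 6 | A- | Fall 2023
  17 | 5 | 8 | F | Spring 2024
SELECT name, gpa FROM students ORDER BY gpa ASC LIMIT 2

Execution result:
name | gpa
Alice Davis | 2.08
Jack Johnson | 2.28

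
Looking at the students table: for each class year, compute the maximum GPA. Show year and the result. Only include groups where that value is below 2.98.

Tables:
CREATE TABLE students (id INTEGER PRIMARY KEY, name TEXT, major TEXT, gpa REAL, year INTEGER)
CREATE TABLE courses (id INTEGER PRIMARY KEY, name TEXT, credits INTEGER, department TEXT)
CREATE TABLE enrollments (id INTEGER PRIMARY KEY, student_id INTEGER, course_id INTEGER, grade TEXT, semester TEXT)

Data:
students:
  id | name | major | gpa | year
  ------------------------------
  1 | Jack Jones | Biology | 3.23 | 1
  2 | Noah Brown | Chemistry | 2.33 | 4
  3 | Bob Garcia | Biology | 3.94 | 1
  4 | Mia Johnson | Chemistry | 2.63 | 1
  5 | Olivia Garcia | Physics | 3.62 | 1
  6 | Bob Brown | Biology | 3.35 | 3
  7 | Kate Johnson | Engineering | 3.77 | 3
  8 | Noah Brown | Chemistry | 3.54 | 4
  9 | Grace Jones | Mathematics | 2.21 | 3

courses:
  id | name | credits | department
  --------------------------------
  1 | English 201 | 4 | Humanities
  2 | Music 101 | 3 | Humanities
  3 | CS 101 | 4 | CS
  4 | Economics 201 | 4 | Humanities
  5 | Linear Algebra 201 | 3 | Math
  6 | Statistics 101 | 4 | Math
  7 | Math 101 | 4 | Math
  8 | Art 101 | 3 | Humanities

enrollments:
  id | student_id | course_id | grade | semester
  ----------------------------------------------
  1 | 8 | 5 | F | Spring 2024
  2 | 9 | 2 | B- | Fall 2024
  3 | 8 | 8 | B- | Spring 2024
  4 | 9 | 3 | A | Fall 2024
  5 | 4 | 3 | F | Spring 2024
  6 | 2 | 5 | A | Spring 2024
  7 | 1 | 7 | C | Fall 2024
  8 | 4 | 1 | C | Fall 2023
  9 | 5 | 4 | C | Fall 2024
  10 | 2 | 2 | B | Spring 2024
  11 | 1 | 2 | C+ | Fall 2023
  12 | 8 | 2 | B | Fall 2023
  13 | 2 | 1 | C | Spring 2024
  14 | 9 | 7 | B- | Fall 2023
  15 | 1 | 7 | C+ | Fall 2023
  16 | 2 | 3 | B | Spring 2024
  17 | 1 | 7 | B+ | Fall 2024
SELECT year, MAX(gpa) AS max_gpa FROM students GROUP BY year HAVING MAX(gpa) < 2.98

Execution result:
(no rows)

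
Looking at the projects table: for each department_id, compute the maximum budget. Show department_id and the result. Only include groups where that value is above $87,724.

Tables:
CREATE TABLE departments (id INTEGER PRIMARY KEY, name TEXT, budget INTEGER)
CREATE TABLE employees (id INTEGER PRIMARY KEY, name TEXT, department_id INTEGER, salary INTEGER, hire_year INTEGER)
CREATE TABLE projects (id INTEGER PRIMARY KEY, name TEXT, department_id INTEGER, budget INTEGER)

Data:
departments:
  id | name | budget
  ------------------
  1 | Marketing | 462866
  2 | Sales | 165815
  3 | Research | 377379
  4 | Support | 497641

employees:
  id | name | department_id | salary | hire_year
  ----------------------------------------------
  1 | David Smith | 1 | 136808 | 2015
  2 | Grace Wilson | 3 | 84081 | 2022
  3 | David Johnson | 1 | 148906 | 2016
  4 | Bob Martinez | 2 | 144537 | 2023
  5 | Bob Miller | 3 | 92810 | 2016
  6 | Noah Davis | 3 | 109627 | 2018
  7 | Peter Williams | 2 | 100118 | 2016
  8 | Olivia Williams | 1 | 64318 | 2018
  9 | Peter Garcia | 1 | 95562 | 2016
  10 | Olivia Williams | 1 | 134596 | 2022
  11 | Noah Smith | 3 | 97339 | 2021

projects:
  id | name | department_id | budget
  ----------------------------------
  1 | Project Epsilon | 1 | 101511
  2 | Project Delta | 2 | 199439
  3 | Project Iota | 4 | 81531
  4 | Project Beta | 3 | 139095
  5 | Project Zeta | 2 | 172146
SELECT department_id, MAX(budget) AS max_budget FROM projects GROUP BY department_id HAVING MAX(budget) > 87724

Execution result:
department_id | max_budget
1 | 101511
2 | 199439
3 | 139095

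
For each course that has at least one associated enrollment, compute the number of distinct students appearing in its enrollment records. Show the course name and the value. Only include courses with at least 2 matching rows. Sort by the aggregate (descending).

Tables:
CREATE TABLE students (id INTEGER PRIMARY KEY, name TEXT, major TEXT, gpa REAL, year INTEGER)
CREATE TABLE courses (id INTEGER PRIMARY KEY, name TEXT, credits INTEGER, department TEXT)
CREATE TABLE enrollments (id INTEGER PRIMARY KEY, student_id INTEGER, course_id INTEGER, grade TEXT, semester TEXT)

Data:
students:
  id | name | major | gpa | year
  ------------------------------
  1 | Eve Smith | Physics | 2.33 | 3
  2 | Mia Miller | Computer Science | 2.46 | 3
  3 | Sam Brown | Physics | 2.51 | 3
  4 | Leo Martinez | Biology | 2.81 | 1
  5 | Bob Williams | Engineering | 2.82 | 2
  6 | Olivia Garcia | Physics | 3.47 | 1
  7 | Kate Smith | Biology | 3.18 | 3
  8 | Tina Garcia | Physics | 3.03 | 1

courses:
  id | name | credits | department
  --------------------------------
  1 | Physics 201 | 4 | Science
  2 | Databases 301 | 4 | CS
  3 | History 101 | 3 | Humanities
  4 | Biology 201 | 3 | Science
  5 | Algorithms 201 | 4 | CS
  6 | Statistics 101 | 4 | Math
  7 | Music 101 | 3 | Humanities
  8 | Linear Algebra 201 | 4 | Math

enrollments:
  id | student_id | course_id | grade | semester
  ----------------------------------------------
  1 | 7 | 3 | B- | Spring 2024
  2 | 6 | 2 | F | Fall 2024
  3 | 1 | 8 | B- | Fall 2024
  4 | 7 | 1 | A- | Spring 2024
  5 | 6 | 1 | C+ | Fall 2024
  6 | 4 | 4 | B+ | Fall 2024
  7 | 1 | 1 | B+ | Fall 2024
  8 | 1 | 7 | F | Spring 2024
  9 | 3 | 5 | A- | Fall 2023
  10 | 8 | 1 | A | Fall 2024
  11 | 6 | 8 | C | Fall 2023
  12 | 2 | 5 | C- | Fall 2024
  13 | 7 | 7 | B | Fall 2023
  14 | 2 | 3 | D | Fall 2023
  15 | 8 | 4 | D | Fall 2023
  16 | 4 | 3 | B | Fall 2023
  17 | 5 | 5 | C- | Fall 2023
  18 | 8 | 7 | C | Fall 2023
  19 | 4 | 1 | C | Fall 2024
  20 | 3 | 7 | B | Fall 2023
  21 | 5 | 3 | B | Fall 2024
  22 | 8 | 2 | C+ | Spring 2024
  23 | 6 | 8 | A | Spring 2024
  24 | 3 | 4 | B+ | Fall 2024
SELECT p.name, COUNT(DISTINCT c.student_id) AS distinct_student_count FROM enrollments c JOIN courses p ON c.course_id = p.id GROUP BY p.id, p.name HAVING COUNT(*) >= 2 ORDER BY distinct_student_count DESC

Execution result:
name | distinct_student_count
Physics 201 | 5
History 101 | 4
Music 101 | 4
Biology 201 | 3
Algorithms 201 | 3
Databases 301 | 2
Linear Algebra 201 | 2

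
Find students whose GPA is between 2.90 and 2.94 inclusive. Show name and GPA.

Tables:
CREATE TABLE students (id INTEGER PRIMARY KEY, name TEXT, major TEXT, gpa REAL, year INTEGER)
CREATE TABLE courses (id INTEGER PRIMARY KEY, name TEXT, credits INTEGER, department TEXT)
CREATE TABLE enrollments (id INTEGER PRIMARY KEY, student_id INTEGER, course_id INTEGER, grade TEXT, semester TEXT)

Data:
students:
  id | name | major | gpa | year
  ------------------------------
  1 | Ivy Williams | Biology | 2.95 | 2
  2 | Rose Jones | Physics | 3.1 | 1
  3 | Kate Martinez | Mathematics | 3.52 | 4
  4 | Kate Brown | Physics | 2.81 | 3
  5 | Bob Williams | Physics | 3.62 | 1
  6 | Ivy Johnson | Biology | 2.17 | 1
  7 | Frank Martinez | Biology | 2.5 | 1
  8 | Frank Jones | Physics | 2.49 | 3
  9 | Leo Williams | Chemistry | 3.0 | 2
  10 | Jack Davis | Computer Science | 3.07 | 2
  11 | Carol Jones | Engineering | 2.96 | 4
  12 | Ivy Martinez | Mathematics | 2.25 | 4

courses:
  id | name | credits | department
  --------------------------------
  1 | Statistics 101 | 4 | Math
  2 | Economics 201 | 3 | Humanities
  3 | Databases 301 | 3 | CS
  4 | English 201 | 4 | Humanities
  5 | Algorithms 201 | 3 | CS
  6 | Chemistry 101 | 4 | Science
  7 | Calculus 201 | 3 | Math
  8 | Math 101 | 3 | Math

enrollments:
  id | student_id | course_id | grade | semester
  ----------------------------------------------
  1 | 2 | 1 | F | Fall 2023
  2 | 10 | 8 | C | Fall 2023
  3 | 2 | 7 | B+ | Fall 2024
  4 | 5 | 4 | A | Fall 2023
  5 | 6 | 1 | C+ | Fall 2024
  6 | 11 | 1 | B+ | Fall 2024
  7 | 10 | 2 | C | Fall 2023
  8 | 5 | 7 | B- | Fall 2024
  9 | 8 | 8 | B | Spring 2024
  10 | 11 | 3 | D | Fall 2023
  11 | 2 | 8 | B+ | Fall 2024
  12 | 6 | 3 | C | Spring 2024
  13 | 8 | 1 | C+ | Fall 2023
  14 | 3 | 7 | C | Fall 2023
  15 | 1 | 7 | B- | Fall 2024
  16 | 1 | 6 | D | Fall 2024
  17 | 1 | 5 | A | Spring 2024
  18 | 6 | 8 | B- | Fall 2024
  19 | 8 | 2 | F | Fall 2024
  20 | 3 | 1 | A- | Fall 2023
SELECT name, gpa FROM students WHERE gpa BETWEEN 2.9 AND 2.94

Execution result:
(no rows)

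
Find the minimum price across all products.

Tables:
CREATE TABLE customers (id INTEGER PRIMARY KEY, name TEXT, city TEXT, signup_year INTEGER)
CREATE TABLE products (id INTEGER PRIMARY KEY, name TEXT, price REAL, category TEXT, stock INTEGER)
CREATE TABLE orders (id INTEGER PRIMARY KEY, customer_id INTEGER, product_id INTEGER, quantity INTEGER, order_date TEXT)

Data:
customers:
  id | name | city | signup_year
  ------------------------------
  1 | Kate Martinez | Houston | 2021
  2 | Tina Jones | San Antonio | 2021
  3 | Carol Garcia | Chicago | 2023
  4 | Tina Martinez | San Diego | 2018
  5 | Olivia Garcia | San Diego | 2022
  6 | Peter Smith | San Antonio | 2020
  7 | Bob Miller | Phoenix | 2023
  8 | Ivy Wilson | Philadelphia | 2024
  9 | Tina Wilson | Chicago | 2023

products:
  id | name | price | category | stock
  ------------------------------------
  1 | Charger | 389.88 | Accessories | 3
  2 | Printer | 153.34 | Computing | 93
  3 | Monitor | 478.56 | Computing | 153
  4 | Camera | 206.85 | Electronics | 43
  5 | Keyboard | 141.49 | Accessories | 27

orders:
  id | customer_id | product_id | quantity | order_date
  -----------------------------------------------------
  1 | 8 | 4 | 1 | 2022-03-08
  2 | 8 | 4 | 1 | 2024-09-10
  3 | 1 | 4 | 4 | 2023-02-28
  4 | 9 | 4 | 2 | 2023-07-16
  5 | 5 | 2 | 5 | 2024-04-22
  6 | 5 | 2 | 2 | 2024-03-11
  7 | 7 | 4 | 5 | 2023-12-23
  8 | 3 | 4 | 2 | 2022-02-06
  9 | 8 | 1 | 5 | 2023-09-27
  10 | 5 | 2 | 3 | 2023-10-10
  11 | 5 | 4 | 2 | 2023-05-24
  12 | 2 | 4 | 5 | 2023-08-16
SELECT MIN(price) FROM products

Execution result:
141.49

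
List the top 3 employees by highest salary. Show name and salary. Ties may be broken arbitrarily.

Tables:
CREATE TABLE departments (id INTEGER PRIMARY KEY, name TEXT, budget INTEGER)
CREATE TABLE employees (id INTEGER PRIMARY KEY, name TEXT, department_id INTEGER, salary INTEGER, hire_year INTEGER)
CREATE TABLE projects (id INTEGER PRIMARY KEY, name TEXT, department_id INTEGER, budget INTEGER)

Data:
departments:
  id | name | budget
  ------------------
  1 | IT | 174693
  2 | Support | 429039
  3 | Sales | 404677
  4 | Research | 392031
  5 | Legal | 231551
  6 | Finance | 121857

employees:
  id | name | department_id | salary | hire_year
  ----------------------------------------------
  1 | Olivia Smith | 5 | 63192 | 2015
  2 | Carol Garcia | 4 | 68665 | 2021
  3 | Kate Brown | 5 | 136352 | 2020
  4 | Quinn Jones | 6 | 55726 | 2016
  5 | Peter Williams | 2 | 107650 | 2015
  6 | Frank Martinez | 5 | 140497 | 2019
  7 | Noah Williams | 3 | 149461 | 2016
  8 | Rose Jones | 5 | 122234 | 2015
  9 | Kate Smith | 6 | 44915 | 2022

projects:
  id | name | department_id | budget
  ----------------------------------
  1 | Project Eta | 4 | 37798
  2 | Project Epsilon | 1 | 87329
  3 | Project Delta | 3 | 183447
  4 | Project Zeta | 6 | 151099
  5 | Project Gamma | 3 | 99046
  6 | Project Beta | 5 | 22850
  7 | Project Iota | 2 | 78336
SELECT name, salary FROM employees ORDER BY salary DESC LIMIT 3

Execution result:
name | salary
Noah Williams | 149461
Frank Martinez | 140497
Kate Brown | 136352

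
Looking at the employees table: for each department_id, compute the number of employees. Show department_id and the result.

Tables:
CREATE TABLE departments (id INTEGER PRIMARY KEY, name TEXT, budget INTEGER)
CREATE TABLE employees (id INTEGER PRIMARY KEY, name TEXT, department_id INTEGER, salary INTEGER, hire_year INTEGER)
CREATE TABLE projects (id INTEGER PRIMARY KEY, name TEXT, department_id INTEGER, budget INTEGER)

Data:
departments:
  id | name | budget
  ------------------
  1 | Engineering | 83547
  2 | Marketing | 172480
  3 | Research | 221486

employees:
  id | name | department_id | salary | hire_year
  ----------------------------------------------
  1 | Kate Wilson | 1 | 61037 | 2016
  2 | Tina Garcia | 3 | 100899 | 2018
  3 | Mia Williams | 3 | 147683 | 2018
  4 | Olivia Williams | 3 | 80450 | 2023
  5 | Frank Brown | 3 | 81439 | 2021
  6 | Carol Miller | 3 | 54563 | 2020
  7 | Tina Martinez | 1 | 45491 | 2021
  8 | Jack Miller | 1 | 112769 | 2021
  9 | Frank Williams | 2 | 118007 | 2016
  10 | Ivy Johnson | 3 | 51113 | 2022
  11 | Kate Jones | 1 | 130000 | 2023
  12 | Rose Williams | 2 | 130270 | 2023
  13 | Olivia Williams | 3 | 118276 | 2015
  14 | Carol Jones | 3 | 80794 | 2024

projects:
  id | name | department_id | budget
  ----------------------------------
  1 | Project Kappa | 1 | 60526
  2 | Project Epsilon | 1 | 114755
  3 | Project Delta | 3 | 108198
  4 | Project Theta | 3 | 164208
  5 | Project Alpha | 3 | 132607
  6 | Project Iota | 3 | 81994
SELECT department_id, COUNT(*) AS n FROM employees GROUP BY department_id

Execution result:
department_id | n
1 | 4
2 | 2
3 | 8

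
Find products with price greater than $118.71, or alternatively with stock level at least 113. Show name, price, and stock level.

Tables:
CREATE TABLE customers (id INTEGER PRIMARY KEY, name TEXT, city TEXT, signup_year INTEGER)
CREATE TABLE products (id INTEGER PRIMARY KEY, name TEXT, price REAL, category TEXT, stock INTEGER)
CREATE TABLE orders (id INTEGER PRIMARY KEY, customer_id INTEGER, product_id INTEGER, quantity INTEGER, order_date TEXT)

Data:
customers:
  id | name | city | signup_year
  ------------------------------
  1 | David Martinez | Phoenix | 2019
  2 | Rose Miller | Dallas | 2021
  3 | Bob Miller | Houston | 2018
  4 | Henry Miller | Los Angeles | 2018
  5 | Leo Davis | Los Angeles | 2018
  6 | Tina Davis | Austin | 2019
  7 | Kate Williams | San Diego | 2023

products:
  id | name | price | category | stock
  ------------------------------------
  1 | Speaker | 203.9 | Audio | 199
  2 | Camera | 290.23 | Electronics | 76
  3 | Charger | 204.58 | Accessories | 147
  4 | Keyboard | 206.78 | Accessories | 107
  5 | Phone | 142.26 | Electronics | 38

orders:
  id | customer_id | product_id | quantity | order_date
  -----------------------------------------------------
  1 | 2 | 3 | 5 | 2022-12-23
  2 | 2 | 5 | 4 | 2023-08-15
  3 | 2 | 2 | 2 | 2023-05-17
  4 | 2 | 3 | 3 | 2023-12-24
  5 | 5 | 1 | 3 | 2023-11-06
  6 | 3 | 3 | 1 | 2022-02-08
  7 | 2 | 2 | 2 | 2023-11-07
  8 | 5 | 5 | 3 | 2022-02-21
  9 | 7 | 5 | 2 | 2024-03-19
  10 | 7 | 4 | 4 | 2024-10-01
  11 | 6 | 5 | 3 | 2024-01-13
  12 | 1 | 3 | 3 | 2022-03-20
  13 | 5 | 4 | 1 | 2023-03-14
SELECT name, price, stock FROM products WHERE price > 118.71 OR stock >= 113

Execution result:
name | price | stock
Speaker | 203.90 | 199
Camera | 290.23 | 76
Charger | 204.58 | 147
Keyboard | 206.78 | 107
Phone | 142.26 | 38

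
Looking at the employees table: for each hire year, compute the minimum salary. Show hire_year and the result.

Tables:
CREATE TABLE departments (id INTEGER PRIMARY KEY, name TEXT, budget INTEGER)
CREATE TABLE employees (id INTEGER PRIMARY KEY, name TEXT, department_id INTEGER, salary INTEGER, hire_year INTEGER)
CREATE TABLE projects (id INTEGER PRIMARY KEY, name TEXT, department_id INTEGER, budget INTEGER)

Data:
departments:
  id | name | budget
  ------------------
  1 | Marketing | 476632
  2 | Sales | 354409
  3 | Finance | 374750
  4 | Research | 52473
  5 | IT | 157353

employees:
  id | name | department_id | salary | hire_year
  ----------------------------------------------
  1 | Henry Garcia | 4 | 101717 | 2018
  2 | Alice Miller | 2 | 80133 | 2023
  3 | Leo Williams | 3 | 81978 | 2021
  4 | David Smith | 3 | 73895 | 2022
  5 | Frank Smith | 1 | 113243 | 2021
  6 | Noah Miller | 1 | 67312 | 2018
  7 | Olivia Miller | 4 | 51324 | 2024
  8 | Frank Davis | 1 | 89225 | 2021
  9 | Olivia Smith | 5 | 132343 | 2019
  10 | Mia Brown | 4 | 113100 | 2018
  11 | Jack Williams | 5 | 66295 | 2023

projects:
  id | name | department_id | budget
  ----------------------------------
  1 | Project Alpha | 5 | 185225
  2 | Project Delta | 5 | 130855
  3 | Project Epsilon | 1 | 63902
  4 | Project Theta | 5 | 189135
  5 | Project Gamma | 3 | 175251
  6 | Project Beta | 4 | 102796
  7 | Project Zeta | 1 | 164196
SELECT hire_year, MIN(salary) AS min_salary FROM employees GROUP BY hire_year

Execution result:
hire_year | min_salary
2018 | 67312
2019 | 132343
2021 | 81978
2022 | 73895
2023 | 66295
2024 | 51324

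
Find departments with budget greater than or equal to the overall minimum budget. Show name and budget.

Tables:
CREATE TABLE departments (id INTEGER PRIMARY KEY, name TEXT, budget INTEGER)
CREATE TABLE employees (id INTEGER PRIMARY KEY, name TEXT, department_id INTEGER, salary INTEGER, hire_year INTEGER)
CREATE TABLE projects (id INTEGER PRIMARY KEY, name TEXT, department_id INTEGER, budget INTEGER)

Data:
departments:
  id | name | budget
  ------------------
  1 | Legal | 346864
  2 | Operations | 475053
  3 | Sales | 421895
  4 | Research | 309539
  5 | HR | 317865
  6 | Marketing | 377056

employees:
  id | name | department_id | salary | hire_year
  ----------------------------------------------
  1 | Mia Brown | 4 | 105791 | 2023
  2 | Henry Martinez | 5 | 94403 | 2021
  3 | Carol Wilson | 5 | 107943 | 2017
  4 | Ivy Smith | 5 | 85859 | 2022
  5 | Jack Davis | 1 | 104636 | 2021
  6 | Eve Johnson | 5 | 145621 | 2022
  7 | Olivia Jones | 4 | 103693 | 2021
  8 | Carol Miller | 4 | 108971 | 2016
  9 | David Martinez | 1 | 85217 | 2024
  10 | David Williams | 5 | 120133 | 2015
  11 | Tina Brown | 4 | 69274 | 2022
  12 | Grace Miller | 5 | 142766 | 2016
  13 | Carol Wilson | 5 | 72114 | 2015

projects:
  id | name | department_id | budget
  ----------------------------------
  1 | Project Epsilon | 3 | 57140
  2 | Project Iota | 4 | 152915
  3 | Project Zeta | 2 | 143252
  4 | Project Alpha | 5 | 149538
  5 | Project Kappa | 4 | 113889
SELECT name, budget FROM departments WHERE budget >= (SELECT MIN(budget) FROM departments)

Execution result:
name | budget
Legal | 346864
Operations | 475053
Sales | 421895
Research | 309539
HR | 317865
Marketing | 377056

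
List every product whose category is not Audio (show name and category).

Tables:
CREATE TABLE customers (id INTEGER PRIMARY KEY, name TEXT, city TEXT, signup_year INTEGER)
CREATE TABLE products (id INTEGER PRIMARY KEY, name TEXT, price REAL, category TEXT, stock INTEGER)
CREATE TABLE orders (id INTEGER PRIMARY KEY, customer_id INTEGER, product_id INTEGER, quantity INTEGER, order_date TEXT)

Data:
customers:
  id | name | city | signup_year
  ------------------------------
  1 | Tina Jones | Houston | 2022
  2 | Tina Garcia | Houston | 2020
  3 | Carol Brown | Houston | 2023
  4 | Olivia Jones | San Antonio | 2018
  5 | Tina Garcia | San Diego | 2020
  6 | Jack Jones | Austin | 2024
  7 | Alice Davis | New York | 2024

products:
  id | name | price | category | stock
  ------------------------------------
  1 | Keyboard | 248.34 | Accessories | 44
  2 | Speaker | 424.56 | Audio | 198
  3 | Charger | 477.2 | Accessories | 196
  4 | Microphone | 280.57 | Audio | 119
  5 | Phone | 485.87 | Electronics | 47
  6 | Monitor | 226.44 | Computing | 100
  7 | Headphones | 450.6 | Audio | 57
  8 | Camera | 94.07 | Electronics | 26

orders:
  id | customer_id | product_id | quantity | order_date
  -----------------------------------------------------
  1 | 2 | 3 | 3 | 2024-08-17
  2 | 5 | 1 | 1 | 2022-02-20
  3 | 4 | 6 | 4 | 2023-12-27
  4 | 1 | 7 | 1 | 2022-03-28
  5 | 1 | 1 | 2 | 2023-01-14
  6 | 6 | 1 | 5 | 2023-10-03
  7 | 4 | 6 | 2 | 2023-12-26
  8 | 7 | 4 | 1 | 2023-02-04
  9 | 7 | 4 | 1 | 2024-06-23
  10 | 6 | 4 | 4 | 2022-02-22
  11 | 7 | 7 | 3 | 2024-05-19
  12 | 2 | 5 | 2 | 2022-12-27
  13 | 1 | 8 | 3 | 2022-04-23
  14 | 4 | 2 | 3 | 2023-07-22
SELECT name, category FROM products WHERE category <> 'Audio'

Execution result:
name | category
Keyboard | Accessories
Charger | Accessories
Phone | Electronics
Monitor | Computing
Camera | Electronics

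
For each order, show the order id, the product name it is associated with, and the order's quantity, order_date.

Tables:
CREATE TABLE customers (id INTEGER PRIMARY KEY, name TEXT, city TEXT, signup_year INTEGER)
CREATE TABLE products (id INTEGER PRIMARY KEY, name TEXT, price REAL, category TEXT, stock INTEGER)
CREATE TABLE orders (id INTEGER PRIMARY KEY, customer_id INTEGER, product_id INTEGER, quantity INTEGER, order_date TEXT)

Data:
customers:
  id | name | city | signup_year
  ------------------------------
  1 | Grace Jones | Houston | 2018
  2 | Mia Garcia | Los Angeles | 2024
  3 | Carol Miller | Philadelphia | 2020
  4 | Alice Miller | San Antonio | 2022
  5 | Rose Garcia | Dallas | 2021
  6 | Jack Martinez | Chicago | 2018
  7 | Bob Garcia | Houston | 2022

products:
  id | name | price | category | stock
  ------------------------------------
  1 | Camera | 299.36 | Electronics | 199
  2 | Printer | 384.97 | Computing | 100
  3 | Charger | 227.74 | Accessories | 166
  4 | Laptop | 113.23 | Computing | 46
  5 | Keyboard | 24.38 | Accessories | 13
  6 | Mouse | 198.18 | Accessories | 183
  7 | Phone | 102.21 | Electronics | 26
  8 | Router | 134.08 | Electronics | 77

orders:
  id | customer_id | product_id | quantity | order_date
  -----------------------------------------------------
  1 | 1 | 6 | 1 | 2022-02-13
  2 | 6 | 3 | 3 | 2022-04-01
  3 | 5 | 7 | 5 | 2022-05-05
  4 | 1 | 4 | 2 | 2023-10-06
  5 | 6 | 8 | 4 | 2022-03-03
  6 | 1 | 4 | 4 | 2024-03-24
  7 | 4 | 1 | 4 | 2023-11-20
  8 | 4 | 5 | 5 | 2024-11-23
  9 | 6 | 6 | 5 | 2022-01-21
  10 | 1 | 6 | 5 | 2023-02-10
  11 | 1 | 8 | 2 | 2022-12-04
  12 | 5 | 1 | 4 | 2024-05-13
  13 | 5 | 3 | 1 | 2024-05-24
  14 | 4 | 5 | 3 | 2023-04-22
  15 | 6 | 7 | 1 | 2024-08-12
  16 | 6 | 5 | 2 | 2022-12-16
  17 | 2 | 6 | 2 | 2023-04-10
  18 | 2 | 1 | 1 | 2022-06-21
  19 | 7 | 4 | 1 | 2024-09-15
SELECT c.id, p.name AS product, c.quantity, c.order_date FROM orders c JOIN products p ON c.product_id = p.id

Execution result:
id | product | quantity | order_date
1 | Mouse | 1 | 2022-02-13
2 | Charger | 3 | 2022-04-01
3 | Phone | 5 | 2022-05-05
4 | Laptop | 2 | 2023-10-06
5 | Router | 4 | 2022-03-03
6 | Laptop | 4 | 2024-03-24
7 | Camera | 4 | 2023-11-20
8 | Keyboard | 5 | 2024-11-23
9 | Mouse | 5 | 2022-01-21
10 | Mouse | 5 | 2023-02-10
11 | Router | 2 | 2022-12-04
12 | Camera | 4 | 2024-05-13
13 | Charger | 1 | 2024-05-24
14 | Keyboard | 3 | 2023-04-22
15 | Phone | 1 | 2024-08-12
16 | Keyboard | 2 | 2022-12-16
17 | Mouse | 2 | 2023-04-10
18 | Camera | 1 | 2022-06-21
19 | Laptop | 1 | 2024-09-15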